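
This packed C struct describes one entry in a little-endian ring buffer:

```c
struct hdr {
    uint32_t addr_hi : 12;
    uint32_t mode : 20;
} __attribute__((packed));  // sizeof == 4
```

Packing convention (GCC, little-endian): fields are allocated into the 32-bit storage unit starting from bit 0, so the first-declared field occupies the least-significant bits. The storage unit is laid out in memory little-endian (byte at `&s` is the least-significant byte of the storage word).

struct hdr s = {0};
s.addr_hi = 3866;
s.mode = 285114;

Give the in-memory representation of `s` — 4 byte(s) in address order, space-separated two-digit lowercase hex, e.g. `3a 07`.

[0+:12] addr_hi=3866 & 0xfff = 0xf1a; word=0x00000f1a
[12+:20] mode=285114 & 0xfffff = 0x459ba; word=0x459baf1a
word = 0x459baf1a → little-endian bytes:
  [0]=0x1a  [1]=0xaf  [2]=0x9b  [3]=0x45

1a af 9b 45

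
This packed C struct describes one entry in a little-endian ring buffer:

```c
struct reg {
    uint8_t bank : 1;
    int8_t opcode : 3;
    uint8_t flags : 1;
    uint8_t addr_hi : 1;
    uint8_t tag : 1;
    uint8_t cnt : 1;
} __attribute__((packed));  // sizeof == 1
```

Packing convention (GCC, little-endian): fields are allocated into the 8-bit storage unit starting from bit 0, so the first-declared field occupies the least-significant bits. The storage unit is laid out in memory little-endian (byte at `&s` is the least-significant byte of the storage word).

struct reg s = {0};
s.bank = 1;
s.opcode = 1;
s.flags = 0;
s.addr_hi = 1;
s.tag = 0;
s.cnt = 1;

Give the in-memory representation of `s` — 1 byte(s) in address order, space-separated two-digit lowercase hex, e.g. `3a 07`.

[0+:1] bank=1 & 0x1 = 0x1; word=0x01
[1+:3] opcode=1 & 0x7 = 0x1; word=0x03
[4+:1] flags=0 & 0x1 = 0x0; word=0x03
[5+:1] addr_hi=1 & 0x1 = 0x1; word=0x23
[6+:1] tag=0 & 0x1 = 0x0; word=0x23
[7+:1] cnt=1 & 0x1 = 0x1; word=0xa3
word = 0xa3 → little-endian bytes:
  [0]=0xa3

a3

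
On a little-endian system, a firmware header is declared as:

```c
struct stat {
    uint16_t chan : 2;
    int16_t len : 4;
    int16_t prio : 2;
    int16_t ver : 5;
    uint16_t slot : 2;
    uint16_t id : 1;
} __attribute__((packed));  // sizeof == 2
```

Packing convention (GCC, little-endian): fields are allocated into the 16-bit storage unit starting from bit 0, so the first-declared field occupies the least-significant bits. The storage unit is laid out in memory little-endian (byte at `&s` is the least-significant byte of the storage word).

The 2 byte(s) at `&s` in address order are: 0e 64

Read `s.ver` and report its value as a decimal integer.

[0]=0x0e [1]=0x64 (little-endian) → word 0x640e
chan [0+:2] = (word>>0) & 0x3 = 2
len [2+:4] = (word>>2) & 0xf = 3
prio [6+:2] = (word>>6) & 0x3 = 0
ver [8+:5] = (word>>8) & 0x1f = 4  ←
slot [13+:2] = (word>>13) & 0x3 = 3
id [15+:1] = (word>>15) & 0x1 = 0
ver signed 5b, MSB=0: value = 4

4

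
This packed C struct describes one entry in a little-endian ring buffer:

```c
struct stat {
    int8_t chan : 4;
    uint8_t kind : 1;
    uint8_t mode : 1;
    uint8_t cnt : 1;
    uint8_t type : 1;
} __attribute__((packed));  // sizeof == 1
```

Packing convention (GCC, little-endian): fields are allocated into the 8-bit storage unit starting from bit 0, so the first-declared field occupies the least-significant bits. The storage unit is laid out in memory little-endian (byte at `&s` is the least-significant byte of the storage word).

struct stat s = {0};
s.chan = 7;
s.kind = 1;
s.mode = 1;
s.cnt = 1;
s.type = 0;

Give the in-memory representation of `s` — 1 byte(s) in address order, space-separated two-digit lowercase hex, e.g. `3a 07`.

77

chan (4b) val=7 bits=0x7 at bit 0: 0x07
kind (1b) val=1 bits=0x1 at bit 4: 0x17
mode (1b) val=1 bits=0x1 at bit 5: 0x37
cnt (1b) val=1 bits=0x1 at bit 6: 0x77
type (1b) val=0 bits=0x0 at bit 7: 0x77
word = 0x77 → little-endian bytes:
  [0]=0x77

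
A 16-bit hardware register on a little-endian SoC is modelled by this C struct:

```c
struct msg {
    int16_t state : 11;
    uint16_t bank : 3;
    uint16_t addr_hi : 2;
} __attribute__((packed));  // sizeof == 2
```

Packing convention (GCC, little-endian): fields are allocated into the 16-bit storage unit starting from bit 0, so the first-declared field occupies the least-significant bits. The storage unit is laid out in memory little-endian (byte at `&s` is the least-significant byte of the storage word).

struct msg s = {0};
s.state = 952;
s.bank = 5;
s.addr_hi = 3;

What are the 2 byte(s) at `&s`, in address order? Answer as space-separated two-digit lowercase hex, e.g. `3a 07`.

state:11 = 952 → 0x3b8 << 0 → word 0x03b8
bank:3 = 5 → 0x5 << 11 → word 0x2bb8
addr_hi:2 = 3 → 0x3 << 14 → word 0xebb8
word = 0xebb8 → little-endian bytes:
  [0]=0xb8  [1]=0xeb

b8 eb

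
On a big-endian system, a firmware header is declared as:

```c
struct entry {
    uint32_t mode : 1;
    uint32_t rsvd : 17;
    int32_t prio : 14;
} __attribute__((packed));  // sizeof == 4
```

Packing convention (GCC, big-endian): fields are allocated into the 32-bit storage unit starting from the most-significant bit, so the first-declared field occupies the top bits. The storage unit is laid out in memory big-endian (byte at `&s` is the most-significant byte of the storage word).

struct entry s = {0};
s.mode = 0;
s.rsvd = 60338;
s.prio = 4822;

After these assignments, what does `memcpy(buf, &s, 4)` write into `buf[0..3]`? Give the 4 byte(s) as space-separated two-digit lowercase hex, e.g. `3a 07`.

[31+:1] mode=0 & 0x1 = 0x0; word=0x00000000
[14+:17] rsvd=60338 & 0x1ffff = 0xebb2; word=0x3aec8000
[0+:14] prio=4822 & 0x3fff = 0x12d6; word=0x3aec92d6
word = 0x3aec92d6 → big-endian bytes:
  [0]=0x3a  [1]=0xec  [2]=0x92  [3]=0xd6

3a ec 92 d6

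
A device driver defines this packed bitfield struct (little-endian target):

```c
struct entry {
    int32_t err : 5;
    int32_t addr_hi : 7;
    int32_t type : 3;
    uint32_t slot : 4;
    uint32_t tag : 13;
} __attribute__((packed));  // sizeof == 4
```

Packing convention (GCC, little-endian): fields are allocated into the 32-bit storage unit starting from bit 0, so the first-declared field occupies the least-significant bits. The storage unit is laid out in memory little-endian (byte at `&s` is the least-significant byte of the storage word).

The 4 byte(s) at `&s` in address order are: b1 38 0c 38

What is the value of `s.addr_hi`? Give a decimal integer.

-59

[0]=0xb1 [1]=0x38 [2]=0x0c [3]=0x38 (little-endian) → word 0x380c38b1
err:5 @ bit 0 → (0x380c38b1>>0)&0x1f = 0x11
addr_hi:7 @ bit 5 → (0x380c38b1>>5)&0x7f = 0x45  ←
type:3 @ bit 12 → (0x380c38b1>>12)&0x7 = 0x3
slot:4 @ bit 15 → (0x380c38b1>>15)&0xf = 0x8
tag:13 @ bit 19 → (0x380c38b1>>19)&0x1fff = 0x701
addr_hi signed 7b, MSB=1: 69 - 128 = -59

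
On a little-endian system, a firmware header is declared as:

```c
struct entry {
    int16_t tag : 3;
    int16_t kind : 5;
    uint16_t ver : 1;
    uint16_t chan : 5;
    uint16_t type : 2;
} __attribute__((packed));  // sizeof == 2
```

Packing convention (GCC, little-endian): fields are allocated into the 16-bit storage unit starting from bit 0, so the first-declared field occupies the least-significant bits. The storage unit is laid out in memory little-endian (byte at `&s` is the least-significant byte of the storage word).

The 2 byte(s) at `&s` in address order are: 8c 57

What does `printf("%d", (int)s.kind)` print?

[0]=0x8c [1]=0x57 (little-endian) → word 0x578c
tag:3 @ bit 0 → (0x578c>>0)&0x7 = 0x4
kind:5 @ bit 3 → (0x578c>>3)&0x1f = 0x11  ←
ver:1 @ bit 8 → (0x578c>>8)&0x1 = 0x1
chan:5 @ bit 9 → (0x578c>>9)&0x1f = 0xb
type:2 @ bit 14 → (0x578c>>14)&0x3 = 0x1
kind signed 5b, MSB=1: 17 - 32 = -15

-15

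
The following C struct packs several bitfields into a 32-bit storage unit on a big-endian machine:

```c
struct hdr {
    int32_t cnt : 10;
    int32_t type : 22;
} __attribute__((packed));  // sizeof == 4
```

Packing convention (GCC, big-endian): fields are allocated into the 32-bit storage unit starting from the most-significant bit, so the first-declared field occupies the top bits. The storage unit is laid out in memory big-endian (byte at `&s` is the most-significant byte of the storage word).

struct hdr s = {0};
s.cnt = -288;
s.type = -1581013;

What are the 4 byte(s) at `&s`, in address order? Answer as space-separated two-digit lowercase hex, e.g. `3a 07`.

b8 27 e0 2b

cnt (10b) val=-288 bits=0x2e0 at bit 22: 0xb8000000
type (22b) val=-1581013 bits=0x27e02b at bit 0: 0xb827e02b
word = 0xb827e02b → big-endian bytes:
  [0]=0xb8  [1]=0x27  [2]=0xe0  [3]=0x2b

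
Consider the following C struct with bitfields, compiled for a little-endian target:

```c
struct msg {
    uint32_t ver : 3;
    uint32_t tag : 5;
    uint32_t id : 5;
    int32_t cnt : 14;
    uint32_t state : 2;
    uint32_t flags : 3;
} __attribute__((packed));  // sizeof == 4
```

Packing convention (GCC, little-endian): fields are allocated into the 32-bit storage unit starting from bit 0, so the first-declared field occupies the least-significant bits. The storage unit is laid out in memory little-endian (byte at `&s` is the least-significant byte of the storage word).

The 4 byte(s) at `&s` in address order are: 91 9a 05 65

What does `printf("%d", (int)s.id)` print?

[0]=0x91 [1]=0x9a [2]=0x05 [3]=0x65 (little-endian) → word 0x65059a91
ver [0+:3] = (word>>0) & 0x7 = 1
tag [3+:5] = (word>>3) & 0x1f = 18
id [8+:5] = (word>>8) & 0x1f = 26  ←
cnt [13+:14] = (word>>13) & 0x3fff = 10284
state [27+:2] = (word>>27) & 0x3 = 0
flags [29+:3] = (word>>29) & 0x7 = 3

26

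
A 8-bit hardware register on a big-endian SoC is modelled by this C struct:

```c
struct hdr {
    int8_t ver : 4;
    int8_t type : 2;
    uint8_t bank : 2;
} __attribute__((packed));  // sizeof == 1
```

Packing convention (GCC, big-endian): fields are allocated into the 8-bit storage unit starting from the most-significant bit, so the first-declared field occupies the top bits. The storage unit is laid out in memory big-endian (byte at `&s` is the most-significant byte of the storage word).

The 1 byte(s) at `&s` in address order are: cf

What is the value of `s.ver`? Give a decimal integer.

[0]=0xcf (big-endian) → word 0xcf
ver [4+:4] = (word>>4) & 0xf = 12  ←
type [2+:2] = (word>>2) & 0x3 = 3
bank [0+:2] = (word>>0) & 0x3 = 3
ver signed 4b, MSB=1: 12 - 16 = -4

-4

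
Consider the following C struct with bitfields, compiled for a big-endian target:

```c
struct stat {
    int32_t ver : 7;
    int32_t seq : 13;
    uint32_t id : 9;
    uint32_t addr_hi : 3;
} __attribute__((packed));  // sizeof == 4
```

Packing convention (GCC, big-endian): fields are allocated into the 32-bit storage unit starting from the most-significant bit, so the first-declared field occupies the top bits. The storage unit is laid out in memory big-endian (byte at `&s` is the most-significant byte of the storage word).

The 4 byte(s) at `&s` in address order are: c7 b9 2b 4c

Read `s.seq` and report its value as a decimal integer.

-1134

[0]=0xc7 [1]=0xb9 [2]=0x2b [3]=0x4c (big-endian) → word 0xc7b92b4c
ver:7 @ bit 25 → (0xc7b92b4c>>25)&0x7f = 0x63
seq:13 @ bit 12 → (0xc7b92b4c>>12)&0x1fff = 0x1b92  ←
id:9 @ bit 3 → (0xc7b92b4c>>3)&0x1ff = 0x169
addr_hi:3 @ bit 0 → (0xc7b92b4c>>0)&0x7 = 0x4
seq signed 13b, MSB=1: 7058 - 8192 = -1134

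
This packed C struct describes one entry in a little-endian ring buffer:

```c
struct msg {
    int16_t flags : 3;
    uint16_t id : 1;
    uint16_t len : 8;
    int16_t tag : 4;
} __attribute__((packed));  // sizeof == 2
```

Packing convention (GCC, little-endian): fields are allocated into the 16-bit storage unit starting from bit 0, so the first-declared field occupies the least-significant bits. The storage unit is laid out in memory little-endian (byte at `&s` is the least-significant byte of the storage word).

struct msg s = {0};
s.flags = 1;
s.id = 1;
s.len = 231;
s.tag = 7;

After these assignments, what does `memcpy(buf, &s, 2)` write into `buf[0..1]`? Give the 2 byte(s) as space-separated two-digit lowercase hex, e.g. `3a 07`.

79 7e

[0+:3] flags=1 & 0x7 = 0x1; word=0x0001
[3+:1] id=1 & 0x1 = 0x1; word=0x0009
[4+:8] len=231 & 0xff = 0xe7; word=0x0e79
[12+:4] tag=7 & 0xf = 0x7; word=0x7e79
word = 0x7e79 → little-endian bytes:
  [0]=0x79  [1]=0x7e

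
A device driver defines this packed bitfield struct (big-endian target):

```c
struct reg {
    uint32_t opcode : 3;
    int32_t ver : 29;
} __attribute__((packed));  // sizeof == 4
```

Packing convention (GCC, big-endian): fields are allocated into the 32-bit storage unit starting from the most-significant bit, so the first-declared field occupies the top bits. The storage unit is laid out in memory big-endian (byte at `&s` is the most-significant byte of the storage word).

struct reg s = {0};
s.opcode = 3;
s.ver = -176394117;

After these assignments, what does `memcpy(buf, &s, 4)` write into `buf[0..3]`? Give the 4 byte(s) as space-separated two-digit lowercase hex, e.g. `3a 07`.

75 7c 70 7b

opcode:3 = 3 → 0x3 << 29 → word 0x60000000
ver:29 = -176394117 → 0x157c707b << 0 → word 0x757c707b
word = 0x757c707b → big-endian bytes:
  [0]=0x75  [1]=0x7c  [2]=0x70  [3]=0x7b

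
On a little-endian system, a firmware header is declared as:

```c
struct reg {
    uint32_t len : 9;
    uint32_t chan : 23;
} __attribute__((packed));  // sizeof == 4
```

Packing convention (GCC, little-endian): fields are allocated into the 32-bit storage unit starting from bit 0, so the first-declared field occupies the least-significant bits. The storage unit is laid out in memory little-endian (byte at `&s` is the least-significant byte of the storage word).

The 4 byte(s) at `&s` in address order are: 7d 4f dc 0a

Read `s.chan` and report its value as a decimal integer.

355879

[0]=0x7d [1]=0x4f [2]=0xdc [3]=0x0a (little-endian) → word 0x0adc4f7d
len [0+:9] = (word>>0) & 0x1ff = 381
chan [9+:23] = (word>>9) & 0x7fffff = 355879  ←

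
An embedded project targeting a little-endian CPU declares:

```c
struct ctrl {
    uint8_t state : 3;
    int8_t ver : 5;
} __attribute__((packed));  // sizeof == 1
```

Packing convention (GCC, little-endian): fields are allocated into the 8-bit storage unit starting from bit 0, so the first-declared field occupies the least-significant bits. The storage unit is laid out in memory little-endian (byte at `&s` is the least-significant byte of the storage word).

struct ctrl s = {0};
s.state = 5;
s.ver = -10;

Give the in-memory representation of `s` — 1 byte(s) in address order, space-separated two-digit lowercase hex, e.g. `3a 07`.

state (3b) val=5 bits=0x5 at bit 0: 0x05
ver (5b) val=-10 bits=0x16 at bit 3: 0xb5
word = 0xb5 → little-endian bytes:
  [0]=0xb5

b5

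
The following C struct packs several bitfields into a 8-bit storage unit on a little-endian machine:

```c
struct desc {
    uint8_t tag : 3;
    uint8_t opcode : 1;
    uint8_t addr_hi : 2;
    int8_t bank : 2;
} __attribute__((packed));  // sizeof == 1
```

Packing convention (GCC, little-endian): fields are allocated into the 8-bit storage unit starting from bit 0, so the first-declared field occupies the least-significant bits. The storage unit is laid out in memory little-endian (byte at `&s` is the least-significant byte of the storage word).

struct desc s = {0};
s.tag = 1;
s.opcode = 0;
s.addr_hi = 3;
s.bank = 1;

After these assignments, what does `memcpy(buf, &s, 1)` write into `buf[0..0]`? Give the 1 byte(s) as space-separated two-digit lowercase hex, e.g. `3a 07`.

71

[0+:3] tag=1 & 0x7 = 0x1; word=0x01
[3+:1] opcode=0 & 0x1 = 0x0; word=0x01
[4+:2] addr_hi=3 & 0x3 = 0x3; word=0x31
[6+:2] bank=1 & 0x3 = 0x1; word=0x71
word = 0x71 → little-endian bytes:
  [0]=0x71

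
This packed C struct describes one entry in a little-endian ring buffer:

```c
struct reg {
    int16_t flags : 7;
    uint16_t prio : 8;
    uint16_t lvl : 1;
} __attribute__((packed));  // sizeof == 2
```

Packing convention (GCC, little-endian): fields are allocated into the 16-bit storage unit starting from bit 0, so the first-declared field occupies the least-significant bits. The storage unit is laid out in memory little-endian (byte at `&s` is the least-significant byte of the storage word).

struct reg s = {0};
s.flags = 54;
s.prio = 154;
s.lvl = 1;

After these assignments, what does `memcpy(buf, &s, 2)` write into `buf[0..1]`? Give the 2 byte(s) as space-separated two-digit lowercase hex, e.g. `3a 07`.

flags:7 = 54 → 0x36 << 0 → word 0x0036
prio:8 = 154 → 0x9a << 7 → word 0x4d36
lvl:1 = 1 → 0x1 << 15 → word 0xcd36
word = 0xcd36 → little-endian bytes:
  [0]=0x36  [1]=0xcd

36 cd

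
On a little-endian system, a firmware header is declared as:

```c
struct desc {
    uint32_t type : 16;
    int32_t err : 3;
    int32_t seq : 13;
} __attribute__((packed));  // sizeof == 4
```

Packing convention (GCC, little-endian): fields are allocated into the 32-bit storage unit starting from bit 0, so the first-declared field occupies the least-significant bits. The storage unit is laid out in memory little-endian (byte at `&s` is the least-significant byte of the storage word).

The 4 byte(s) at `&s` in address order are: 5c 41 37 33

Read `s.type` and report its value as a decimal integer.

[0]=0x5c [1]=0x41 [2]=0x37 [3]=0x33 (little-endian) → word 0x3337415c
type [0+:16] = (word>>0) & 0xffff = 16732  ←
err [16+:3] = (word>>16) & 0x7 = 7
seq [19+:13] = (word>>19) & 0x1fff = 1638

16732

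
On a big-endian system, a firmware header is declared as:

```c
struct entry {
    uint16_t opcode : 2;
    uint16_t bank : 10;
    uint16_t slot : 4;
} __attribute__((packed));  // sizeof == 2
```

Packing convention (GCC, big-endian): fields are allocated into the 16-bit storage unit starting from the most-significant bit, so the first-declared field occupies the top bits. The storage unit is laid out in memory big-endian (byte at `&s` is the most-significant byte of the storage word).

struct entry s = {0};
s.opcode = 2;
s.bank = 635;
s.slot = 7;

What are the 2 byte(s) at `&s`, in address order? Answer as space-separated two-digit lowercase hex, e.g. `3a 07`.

opcode:2 = 2 → 0x2 << 14 → word 0x8000
bank:10 = 635 → 0x27b << 4 → word 0xa7b0
slot:4 = 7 → 0x7 << 0 → word 0xa7b7
word = 0xa7b7 → big-endian bytes:
  [0]=0xa7  [1]=0xb7

a7 b7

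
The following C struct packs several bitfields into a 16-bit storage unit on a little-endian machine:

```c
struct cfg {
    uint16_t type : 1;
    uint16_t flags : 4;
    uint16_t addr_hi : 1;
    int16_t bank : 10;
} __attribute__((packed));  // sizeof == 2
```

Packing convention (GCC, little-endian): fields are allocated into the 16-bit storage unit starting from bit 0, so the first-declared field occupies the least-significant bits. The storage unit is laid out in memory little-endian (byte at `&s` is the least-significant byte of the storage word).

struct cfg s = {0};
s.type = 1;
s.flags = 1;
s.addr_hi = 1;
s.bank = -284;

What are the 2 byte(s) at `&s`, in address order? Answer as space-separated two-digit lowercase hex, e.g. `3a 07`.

[0+:1] type=1 & 0x1 = 0x1; word=0x0001
[1+:4] flags=1 & 0xf = 0x1; word=0x0003
[5+:1] addr_hi=1 & 0x1 = 0x1; word=0x0023
[6+:10] bank=-284 & 0x3ff = 0x2e4; word=0xb923
word = 0xb923 → little-endian bytes:
  [0]=0x23  [1]=0xb9

23 b9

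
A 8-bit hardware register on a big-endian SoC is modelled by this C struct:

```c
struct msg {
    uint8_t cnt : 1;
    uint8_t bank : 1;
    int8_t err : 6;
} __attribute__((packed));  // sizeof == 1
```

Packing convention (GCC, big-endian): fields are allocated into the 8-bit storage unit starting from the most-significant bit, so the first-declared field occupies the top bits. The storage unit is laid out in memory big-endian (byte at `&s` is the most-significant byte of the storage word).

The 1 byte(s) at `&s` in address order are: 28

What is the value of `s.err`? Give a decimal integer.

[0]=0x28 (big-endian) → word 0x28
cnt:1 @ bit 7 → (0x28>>7)&0x1 = 0x0
bank:1 @ bit 6 → (0x28>>6)&0x1 = 0x0
err:6 @ bit 0 → (0x28>>0)&0x3f = 0x28  ←
err signed 6b, MSB=1: 40 - 64 = -24

-24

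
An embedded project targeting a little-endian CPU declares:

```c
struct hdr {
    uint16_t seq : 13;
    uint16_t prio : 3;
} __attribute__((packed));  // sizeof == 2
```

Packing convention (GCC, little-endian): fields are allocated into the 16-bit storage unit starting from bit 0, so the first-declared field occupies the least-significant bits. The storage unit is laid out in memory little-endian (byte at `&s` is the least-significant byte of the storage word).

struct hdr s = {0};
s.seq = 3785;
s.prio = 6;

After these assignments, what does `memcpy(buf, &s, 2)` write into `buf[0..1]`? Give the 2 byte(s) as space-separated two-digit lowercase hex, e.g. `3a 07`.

seq:13 = 3785 → 0xec9 << 0 → word 0x0ec9
prio:3 = 6 → 0x6 << 13 → word 0xcec9
word = 0xcec9 → little-endian bytes:
  [0]=0xc9  [1]=0xce

c9 ce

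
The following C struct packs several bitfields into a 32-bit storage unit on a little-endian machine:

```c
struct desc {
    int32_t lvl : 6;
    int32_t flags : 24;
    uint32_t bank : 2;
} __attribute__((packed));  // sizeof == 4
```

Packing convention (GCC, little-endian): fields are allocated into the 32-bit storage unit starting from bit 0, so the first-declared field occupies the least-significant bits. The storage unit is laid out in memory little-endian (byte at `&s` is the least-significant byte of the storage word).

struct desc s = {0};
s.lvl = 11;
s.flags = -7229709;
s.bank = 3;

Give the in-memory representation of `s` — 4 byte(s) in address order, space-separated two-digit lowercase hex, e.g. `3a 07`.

cb bc 6b e4

[0+:6] lvl=11 & 0x3f = 0xb; word=0x0000000b
[6+:24] flags=-7229709 & 0xffffff = 0x91aef3; word=0x246bbccb
[30+:2] bank=3 & 0x3 = 0x3; word=0xe46bbccb
word = 0xe46bbccb → little-endian bytes:
  [0]=0xcb  [1]=0xbc  [2]=0x6b  [3]=0xe4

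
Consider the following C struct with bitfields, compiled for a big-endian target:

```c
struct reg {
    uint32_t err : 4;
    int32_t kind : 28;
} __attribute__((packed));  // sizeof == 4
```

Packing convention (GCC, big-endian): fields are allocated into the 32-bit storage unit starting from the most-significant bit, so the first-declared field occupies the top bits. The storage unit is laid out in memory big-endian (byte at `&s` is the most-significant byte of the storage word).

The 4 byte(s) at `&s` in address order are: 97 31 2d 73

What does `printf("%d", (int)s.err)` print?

9

[0]=0x97 [1]=0x31 [2]=0x2d [3]=0x73 (big-endian) → word 0x97312d73
err [28+:4] = (word>>28) & 0xf = 9  ←
kind [0+:28] = (word>>0) & 0xfffffff = 120663411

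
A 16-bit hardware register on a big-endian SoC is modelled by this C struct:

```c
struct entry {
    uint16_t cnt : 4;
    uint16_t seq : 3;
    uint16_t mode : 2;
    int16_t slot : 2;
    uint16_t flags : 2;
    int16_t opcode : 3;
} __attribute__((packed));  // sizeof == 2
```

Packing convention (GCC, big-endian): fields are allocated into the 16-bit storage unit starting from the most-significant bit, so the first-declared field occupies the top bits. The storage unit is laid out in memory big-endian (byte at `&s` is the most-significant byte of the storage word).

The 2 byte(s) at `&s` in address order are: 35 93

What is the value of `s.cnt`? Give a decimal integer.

3

[0]=0x35 [1]=0x93 (big-endian) → word 0x3593
cnt [12+:4] = (word>>12) & 0xf = 3  ←
seq [9+:3] = (word>>9) & 0x7 = 2
mode [7+:2] = (word>>7) & 0x3 = 3
slot [5+:2] = (word>>5) & 0x3 = 0
flags [3+:2] = (word>>3) & 0x3 = 2
opcode [0+:3] = (word>>0) & 0x7 = 3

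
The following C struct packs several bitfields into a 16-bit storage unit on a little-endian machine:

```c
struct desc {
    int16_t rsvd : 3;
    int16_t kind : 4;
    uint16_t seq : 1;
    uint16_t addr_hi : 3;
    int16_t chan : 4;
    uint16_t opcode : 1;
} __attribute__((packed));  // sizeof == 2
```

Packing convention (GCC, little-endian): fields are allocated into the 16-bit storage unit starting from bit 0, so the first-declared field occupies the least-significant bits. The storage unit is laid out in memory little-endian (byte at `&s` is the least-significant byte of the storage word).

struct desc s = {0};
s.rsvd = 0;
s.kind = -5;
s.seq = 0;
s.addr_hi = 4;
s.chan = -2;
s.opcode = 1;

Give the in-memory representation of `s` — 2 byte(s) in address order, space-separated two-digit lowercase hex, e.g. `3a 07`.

58 f4

rsvd (3b) val=0 bits=0x0 at bit 0: 0x0000
kind (4b) val=-5 bits=0xb at bit 3: 0x0058
seq (1b) val=0 bits=0x0 at bit 7: 0x0058
addr_hi (3b) val=4 bits=0x4 at bit 8: 0x0458
chan (4b) val=-2 bits=0xe at bit 11: 0x7458
opcode (1b) val=1 bits=0x1 at bit 15: 0xf458
word = 0xf458 → little-endian bytes:
  [0]=0x58  [1]=0xf4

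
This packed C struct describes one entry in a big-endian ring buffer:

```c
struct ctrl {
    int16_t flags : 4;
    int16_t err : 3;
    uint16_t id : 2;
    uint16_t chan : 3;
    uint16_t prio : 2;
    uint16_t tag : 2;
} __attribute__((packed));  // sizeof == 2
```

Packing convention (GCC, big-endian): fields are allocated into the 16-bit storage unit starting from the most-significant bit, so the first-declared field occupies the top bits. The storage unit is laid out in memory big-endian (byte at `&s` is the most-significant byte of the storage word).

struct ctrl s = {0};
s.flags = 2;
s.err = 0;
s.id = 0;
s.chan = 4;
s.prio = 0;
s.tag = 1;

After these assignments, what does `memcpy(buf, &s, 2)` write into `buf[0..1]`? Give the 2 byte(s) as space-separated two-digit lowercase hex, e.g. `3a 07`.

[12+:4] flags=2 & 0xf = 0x2; word=0x2000
[9+:3] err=0 & 0x7 = 0x0; word=0x2000
[7+:2] id=0 & 0x3 = 0x0; word=0x2000
[4+:3] chan=4 & 0x7 = 0x4; word=0x2040
[2+:2] prio=0 & 0x3 = 0x0; word=0x2040
[0+:2] tag=1 & 0x3 = 0x1; word=0x2041
word = 0x2041 → big-endian bytes:
  [0]=0x20  [1]=0x41

20 41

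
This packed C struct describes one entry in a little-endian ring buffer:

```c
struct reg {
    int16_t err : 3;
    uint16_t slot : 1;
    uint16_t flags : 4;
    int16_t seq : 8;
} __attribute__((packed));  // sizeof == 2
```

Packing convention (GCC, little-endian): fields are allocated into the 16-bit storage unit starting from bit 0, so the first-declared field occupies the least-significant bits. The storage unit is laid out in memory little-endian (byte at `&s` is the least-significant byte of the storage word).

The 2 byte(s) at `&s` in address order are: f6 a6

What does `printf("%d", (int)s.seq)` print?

-90

[0]=0xf6 [1]=0xa6 (little-endian) → word 0xa6f6
err [0+:3] = (word>>0) & 0x7 = 6
slot [3+:1] = (word>>3) & 0x1 = 0
flags [4+:4] = (word>>4) & 0xf = 15
seq [8+:8] = (word>>8) & 0xff = 166  ←
seq signed 8b, MSB=1: 166 - 256 = -90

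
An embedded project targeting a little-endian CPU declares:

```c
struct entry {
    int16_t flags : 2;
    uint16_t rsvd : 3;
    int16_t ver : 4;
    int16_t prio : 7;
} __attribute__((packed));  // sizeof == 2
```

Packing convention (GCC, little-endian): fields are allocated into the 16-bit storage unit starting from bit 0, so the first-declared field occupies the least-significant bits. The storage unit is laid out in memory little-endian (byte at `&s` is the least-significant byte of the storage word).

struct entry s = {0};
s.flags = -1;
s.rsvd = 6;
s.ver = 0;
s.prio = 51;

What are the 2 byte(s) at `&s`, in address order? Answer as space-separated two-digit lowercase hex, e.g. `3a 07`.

1b 66

flags (2b) val=-1 bits=0x3 at bit 0: 0x0003
rsvd (3b) val=6 bits=0x6 at bit 2: 0x001b
ver (4b) val=0 bits=0x0 at bit 5: 0x001b
prio (7b) val=51 bits=0x33 at bit 9: 0x661b
word = 0x661b → little-endian bytes:
  [0]=0x1b  [1]=0x66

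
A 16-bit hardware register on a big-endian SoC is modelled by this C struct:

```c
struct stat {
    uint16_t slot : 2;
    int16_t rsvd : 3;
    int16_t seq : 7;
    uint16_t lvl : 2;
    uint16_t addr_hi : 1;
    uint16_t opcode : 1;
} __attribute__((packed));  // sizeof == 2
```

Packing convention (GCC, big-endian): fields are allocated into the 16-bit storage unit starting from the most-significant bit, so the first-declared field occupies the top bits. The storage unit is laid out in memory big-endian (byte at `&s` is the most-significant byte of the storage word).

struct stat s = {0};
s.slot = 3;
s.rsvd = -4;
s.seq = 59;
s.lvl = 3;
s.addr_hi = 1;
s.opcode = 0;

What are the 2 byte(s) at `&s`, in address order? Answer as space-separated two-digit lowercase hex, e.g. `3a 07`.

e3 be

slot:2 = 3 → 0x3 << 14 → word 0xc000
rsvd:3 = -4 → 0x4 << 11 → word 0xe000
seq:7 = 59 → 0x3b << 4 → word 0xe3b0
lvl:2 = 3 → 0x3 << 2 → word 0xe3bc
addr_hi:1 = 1 → 0x1 << 1 → word 0xe3be
opcode:1 = 0 → 0x0 << 0 → word 0xe3be
word = 0xe3be → big-endian bytes:
  [0]=0xe3  [1]=0xbe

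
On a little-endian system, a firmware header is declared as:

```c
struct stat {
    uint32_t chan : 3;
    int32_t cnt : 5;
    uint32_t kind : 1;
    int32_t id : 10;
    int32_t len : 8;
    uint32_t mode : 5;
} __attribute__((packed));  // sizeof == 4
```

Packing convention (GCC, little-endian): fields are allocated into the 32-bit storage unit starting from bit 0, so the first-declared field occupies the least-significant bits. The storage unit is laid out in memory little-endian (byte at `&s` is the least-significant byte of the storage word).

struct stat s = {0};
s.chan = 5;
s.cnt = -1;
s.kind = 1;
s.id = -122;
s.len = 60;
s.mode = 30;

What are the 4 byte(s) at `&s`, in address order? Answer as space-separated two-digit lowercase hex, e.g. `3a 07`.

chan (3b) val=5 bits=0x5 at bit 0: 0x00000005
cnt (5b) val=-1 bits=0x1f at bit 3: 0x000000fd
kind (1b) val=1 bits=0x1 at bit 8: 0x000001fd
id (10b) val=-122 bits=0x386 at bit 9: 0x00070dfd
len (8b) val=60 bits=0x3c at bit 19: 0x01e70dfd
mode (5b) val=30 bits=0x1e at bit 27: 0xf1e70dfd
word = 0xf1e70dfd → little-endian bytes:
  [0]=0xfd  [1]=0x0d  [2]=0xe7  [3]=0xf1

fd 0d e7 f1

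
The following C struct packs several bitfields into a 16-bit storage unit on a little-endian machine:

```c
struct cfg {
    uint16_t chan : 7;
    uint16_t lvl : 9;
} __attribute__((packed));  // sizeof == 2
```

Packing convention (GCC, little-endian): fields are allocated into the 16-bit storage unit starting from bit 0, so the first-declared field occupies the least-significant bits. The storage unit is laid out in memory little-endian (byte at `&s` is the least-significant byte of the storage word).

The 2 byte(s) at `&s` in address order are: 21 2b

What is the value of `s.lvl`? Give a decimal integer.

86

[0]=0x21 [1]=0x2b (little-endian) → word 0x2b21
chan:7 @ bit 0 → (0x2b21>>0)&0x7f = 0x21
lvl:9 @ bit 7 → (0x2b21>>7)&0x1ff = 0x56  ←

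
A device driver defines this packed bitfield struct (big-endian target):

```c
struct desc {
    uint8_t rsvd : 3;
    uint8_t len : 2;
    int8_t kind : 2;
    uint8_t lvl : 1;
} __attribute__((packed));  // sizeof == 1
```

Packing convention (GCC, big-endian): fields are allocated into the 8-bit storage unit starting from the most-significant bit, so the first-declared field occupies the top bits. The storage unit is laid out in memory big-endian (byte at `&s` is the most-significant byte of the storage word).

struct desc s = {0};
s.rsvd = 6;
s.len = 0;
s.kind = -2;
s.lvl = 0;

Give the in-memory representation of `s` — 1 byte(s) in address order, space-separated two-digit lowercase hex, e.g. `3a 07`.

rsvd (3b) val=6 bits=0x6 at bit 5: 0xc0
len (2b) val=0 bits=0x0 at bit 3: 0xc0
kind (2b) val=-2 bits=0x2 at bit 1: 0xc4
lvl (1b) val=0 bits=0x0 at bit 0: 0xc4
word = 0xc4 → big-endian bytes:
  [0]=0xc4

c4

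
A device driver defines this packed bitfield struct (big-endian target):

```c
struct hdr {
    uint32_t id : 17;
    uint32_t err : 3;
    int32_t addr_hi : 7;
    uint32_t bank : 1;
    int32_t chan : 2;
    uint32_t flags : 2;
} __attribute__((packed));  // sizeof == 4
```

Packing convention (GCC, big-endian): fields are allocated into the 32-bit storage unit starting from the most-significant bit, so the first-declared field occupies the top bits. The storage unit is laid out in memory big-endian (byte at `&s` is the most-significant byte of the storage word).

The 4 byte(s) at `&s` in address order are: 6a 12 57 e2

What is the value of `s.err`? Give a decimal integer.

[0]=0x6a [1]=0x12 [2]=0x57 [3]=0xe2 (big-endian) → word 0x6a1257e2
id:17 @ bit 15 → (0x6a1257e2>>15)&0x1ffff = 0xd424
err:3 @ bit 12 → (0x6a1257e2>>12)&0x7 = 0x5  ←
addr_hi:7 @ bit 5 → (0x6a1257e2>>5)&0x7f = 0x3f
bank:1 @ bit 4 → (0x6a1257e2>>4)&0x1 = 0x0
chan:2 @ bit 2 → (0x6a1257e2>>2)&0x3 = 0x0
flags:2 @ bit 0 → (0x6a1257e2>>0)&0x3 = 0x2

5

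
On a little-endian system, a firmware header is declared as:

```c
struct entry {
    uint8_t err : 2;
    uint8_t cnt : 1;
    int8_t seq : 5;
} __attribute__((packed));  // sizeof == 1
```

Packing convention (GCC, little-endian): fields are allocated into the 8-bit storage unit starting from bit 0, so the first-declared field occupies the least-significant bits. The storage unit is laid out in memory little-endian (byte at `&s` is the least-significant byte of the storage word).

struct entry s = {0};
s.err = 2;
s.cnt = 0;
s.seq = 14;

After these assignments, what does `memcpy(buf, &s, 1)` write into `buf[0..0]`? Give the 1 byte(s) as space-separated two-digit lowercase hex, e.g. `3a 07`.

err:2 = 2 → 0x2 << 0 → word 0x02
cnt:1 = 0 → 0x0 << 2 → word 0x02
seq:5 = 14 → 0xe << 3 → word 0x72
word = 0x72 → little-endian bytes:
  [0]=0x72

72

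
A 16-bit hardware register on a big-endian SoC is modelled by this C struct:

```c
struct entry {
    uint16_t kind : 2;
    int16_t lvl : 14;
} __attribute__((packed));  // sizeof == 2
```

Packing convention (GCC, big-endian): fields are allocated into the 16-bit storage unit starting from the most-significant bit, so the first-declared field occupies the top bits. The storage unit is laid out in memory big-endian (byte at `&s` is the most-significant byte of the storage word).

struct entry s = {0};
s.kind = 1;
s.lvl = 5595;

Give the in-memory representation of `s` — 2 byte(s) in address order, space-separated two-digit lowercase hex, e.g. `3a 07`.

kind:2 = 1 → 0x1 << 14 → word 0x4000
lvl:14 = 5595 → 0x15db << 0 → word 0x55db
word = 0x55db → big-endian bytes:
  [0]=0x55  [1]=0xdb

55 db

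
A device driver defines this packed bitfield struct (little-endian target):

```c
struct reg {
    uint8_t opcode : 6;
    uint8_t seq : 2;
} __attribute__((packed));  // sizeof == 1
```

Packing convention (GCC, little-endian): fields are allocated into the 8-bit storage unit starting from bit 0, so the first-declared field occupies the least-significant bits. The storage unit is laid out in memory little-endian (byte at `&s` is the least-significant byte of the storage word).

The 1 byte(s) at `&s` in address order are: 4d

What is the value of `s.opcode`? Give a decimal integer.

13

[0]=0x4d (little-endian) → word 0x4d
opcode:6 @ bit 0 → (0x4d>>0)&0x3f = 0xd  ←
seq:2 @ bit 6 → (0x4d>>6)&0x3 = 0x1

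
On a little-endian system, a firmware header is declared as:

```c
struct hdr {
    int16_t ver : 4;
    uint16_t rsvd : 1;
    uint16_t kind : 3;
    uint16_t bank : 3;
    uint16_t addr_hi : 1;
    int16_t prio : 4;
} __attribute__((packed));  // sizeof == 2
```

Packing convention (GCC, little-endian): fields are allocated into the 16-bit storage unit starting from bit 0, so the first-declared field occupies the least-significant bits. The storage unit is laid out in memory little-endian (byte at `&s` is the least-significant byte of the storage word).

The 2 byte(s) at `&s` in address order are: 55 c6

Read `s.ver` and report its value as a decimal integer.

[0]=0x55 [1]=0xc6 (little-endian) → word 0xc655
ver:4 @ bit 0 → (0xc655>>0)&0xf = 0x5  ←
rsvd:1 @ bit 4 → (0xc655>>4)&0x1 = 0x1
kind:3 @ bit 5 → (0xc655>>5)&0x7 = 0x2
bank:3 @ bit 8 → (0xc655>>8)&0x7 = 0x6
addr_hi:1 @ bit 11 → (0xc655>>11)&0x1 = 0x0
prio:4 @ bit 12 → (0xc655>>12)&0xf = 0xc
ver signed 4b, MSB=0: value = 5

5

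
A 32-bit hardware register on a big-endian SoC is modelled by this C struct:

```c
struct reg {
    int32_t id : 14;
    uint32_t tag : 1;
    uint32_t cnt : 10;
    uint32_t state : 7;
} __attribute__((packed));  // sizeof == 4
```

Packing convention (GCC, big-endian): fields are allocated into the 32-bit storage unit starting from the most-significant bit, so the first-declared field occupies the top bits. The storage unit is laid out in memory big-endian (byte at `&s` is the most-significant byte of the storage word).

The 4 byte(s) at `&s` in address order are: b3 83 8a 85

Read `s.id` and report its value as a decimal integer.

-4896

[0]=0xb3 [1]=0x83 [2]=0x8a [3]=0x85 (big-endian) → word 0xb3838a85
id [18+:14] = (word>>18) & 0x3fff = 11488  ←
tag [17+:1] = (word>>17) & 0x1 = 1
cnt [7+:10] = (word>>7) & 0x3ff = 789
state [0+:7] = (word>>0) & 0x7f = 5
id signed 14b, MSB=1: 11488 - 16384 = -4896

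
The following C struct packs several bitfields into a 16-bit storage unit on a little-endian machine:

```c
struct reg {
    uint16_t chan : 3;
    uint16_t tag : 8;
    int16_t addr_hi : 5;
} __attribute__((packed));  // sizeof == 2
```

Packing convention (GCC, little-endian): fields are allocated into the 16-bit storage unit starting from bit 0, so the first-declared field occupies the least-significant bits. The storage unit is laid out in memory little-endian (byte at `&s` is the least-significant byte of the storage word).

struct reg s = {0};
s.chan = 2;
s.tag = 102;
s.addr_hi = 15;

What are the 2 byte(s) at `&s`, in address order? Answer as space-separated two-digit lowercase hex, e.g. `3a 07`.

32 7b

[0+:3] chan=2 & 0x7 = 0x2; word=0x0002
[3+:8] tag=102 & 0xff = 0x66; word=0x0332
[11+:5] addr_hi=15 & 0x1f = 0xf; word=0x7b32
word = 0x7b32 → little-endian bytes:
  [0]=0x32  [1]=0x7b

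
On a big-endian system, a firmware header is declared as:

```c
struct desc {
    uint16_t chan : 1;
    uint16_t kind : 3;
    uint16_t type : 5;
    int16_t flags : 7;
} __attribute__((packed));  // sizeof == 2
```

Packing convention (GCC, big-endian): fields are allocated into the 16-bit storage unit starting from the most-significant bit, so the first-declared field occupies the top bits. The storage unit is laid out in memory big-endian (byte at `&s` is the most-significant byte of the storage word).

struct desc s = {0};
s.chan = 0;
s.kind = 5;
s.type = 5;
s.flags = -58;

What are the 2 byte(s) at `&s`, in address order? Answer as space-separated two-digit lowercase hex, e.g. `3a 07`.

chan:1 = 0 → 0x0 << 15 → word 0x0000
kind:3 = 5 → 0x5 << 12 → word 0x5000
type:5 = 5 → 0x5 << 7 → word 0x5280
flags:7 = -58 → 0x46 << 0 → word 0x52c6
word = 0x52c6 → big-endian bytes:
  [0]=0x52  [1]=0xc6

52 c6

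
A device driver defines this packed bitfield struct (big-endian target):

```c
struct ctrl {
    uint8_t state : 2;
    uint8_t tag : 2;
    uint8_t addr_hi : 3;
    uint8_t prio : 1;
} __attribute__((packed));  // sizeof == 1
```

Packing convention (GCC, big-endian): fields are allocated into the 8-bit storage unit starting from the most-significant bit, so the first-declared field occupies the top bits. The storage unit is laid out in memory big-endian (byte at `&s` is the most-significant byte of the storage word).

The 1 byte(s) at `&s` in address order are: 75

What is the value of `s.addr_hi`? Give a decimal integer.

2

[0]=0x75 (big-endian) → word 0x75
state:2 @ bit 6 → (0x75>>6)&0x3 = 0x1
tag:2 @ bit 4 → (0x75>>4)&0x3 = 0x3
addr_hi:3 @ bit 1 → (0x75>>1)&0x7 = 0x2  ←
prio:1 @ bit 0 → (0x75>>0)&0x1 = 0x1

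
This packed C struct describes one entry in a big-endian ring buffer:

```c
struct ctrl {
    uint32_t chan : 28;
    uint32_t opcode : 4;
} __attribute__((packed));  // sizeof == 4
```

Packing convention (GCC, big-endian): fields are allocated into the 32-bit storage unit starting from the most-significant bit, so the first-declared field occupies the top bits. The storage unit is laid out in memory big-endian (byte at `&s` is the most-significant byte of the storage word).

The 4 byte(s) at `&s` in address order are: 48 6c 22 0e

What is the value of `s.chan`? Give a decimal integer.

75940384

[0]=0x48 [1]=0x6c [2]=0x22 [3]=0x0e (big-endian) → word 0x486c220e
chan [4+:28] = (word>>4) & 0xfffffff = 75940384  ←
opcode [0+:4] = (word>>0) & 0xf = 14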